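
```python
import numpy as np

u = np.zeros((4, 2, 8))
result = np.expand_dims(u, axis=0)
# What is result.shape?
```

(1, 4, 2, 8)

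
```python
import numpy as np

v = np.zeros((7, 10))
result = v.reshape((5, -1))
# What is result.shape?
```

(5, 14)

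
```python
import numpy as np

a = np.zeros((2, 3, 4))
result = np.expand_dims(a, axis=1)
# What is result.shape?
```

(2, 1, 3, 4)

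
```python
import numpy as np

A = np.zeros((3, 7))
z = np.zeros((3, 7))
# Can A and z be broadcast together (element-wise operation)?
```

Yes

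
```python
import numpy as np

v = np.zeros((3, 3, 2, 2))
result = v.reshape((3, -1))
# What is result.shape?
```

(3, 12)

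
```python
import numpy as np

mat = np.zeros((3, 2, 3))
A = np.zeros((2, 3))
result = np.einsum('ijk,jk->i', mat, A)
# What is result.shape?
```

(3,)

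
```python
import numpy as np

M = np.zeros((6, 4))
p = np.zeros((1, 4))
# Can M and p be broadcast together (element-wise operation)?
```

Yes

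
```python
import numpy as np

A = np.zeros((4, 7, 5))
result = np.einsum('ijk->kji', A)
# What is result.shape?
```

(5, 7, 4)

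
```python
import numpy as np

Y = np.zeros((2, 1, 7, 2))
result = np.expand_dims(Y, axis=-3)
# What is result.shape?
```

(2, 1, 1, 7, 2)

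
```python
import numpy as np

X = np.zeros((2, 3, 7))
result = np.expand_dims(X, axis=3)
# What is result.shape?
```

(2, 3, 7, 1)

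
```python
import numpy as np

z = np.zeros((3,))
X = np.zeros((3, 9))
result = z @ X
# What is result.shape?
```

(9,)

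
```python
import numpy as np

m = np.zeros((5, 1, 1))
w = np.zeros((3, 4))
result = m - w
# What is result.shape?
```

(5, 3, 4)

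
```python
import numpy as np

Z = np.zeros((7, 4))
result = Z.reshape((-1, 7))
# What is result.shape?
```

(4, 7)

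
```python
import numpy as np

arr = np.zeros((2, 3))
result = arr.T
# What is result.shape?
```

(3, 2)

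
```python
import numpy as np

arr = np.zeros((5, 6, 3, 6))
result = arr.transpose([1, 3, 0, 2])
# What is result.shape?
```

(6, 6, 5, 3)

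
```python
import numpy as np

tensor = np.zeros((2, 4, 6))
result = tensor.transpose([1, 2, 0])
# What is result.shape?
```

(4, 6, 2)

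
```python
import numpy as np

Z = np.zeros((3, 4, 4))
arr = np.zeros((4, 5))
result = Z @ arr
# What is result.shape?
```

(3, 4, 5)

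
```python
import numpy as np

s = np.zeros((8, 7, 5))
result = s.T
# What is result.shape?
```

(5, 7, 8)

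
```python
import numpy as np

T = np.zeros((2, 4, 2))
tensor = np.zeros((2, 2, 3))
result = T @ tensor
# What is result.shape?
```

(2, 4, 3)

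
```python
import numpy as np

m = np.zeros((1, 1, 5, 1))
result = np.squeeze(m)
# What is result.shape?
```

(5,)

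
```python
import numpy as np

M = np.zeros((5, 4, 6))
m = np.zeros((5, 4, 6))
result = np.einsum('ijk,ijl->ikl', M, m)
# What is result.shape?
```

(5, 6, 6)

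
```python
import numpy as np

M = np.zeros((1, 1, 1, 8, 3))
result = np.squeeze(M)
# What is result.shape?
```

(8, 3)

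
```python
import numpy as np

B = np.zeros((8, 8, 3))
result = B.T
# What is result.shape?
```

(3, 8, 8)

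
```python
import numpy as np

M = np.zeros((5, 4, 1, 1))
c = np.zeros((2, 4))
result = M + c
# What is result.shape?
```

(5, 4, 2, 4)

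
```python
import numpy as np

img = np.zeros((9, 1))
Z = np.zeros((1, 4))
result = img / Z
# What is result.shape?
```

(9, 4)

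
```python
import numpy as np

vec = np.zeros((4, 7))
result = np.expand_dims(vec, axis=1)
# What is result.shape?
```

(4, 1, 7)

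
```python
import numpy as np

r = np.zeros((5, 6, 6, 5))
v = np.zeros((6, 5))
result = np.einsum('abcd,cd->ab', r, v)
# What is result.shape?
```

(5, 6)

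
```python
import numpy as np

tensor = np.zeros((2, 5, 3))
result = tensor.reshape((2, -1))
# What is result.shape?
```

(2, 15)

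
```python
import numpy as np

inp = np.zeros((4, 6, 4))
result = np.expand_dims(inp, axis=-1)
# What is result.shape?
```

(4, 6, 4, 1)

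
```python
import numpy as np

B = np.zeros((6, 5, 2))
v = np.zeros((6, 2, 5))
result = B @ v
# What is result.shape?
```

(6, 5, 5)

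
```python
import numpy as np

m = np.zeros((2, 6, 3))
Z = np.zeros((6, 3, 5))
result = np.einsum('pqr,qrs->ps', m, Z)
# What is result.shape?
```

(2, 5)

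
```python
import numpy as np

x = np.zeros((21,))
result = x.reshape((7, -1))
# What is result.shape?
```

(7, 3)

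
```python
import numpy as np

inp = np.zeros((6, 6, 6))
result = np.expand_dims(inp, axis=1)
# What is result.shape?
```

(6, 1, 6, 6)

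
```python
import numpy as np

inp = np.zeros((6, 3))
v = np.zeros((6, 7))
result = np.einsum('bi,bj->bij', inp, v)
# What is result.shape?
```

(6, 3, 7)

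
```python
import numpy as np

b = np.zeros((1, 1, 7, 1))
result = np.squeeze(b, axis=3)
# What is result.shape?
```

(1, 1, 7)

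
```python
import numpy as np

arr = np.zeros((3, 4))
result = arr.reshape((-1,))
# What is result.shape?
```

(12,)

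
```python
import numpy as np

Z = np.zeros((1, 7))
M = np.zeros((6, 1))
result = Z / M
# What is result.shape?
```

(6, 7)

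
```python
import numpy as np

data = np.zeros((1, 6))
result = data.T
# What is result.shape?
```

(6, 1)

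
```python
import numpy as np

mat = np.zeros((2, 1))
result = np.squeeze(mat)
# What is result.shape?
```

(2,)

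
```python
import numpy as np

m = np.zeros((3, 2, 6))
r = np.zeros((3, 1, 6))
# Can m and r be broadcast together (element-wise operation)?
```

Yes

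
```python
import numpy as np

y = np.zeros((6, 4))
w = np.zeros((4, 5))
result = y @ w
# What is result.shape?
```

(6, 5)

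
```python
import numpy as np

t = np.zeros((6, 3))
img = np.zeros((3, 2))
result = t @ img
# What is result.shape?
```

(6, 2)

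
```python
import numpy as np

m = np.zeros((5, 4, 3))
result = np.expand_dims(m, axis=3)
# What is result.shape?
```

(5, 4, 3, 1)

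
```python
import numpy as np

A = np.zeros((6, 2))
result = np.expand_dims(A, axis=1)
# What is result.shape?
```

(6, 1, 2)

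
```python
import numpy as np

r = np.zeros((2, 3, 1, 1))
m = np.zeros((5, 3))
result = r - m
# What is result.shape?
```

(2, 3, 5, 3)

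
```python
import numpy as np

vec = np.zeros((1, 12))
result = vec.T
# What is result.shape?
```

(12, 1)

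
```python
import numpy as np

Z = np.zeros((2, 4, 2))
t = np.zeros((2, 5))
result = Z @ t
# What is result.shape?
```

(2, 4, 5)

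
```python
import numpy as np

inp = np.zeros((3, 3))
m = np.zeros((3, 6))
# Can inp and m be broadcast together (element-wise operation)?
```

No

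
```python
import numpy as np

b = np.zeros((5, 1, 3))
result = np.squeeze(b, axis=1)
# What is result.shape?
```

(5, 3)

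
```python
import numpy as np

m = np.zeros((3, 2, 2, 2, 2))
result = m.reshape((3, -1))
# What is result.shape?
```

(3, 16)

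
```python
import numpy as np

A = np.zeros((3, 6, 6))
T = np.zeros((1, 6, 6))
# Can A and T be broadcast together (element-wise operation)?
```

Yes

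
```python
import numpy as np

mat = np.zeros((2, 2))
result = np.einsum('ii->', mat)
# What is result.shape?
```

()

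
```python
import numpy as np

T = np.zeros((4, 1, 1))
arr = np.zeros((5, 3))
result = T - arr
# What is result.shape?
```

(4, 5, 3)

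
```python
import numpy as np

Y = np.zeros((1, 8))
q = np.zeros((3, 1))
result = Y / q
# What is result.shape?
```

(3, 8)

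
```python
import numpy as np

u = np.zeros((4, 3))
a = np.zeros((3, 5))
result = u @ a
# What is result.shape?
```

(4, 5)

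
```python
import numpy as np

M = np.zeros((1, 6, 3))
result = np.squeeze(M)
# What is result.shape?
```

(6, 3)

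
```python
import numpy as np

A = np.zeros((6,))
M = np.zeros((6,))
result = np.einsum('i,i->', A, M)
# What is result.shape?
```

()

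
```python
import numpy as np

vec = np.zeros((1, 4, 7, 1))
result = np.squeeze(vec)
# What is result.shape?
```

(4, 7)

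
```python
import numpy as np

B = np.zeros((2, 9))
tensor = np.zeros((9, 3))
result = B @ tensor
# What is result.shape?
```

(2, 3)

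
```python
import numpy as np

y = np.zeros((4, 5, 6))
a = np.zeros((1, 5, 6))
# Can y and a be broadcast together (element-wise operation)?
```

Yes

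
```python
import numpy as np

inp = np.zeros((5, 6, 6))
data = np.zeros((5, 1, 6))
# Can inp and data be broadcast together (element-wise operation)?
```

Yes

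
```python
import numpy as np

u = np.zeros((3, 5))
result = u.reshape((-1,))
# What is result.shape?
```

(15,)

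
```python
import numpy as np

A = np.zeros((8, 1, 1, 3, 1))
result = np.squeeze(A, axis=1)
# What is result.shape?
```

(8, 1, 3, 1)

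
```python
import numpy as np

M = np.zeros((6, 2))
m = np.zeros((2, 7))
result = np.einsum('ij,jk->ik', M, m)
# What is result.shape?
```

(6, 7)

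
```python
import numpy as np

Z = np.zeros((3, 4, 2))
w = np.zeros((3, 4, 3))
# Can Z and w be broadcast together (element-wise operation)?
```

No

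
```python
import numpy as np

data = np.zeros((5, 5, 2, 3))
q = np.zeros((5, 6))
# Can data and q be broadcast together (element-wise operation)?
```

No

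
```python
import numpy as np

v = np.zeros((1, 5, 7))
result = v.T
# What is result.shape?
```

(7, 5, 1)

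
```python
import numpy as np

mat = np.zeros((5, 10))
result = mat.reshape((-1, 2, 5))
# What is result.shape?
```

(5, 2, 5)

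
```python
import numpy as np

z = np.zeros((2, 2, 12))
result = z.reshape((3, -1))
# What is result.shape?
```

(3, 16)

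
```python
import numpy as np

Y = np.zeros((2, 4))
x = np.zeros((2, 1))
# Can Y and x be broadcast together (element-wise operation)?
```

Yes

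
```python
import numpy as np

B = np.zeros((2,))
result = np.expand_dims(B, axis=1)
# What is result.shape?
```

(2, 1)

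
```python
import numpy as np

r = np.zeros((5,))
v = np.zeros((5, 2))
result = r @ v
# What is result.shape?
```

(2,)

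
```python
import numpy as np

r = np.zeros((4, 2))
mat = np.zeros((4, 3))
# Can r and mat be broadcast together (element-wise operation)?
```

No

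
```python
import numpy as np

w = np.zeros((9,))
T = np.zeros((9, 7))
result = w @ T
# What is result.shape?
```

(7,)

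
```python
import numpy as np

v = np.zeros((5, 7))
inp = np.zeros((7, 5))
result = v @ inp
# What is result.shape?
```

(5, 5)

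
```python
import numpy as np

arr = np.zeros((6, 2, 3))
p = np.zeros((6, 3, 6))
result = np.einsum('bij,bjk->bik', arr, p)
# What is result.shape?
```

(6, 2, 6)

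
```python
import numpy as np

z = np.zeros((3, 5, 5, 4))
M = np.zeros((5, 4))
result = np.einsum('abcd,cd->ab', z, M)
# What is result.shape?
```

(3, 5)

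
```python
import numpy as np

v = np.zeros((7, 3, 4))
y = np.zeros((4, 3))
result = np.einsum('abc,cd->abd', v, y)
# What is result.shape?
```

(7, 3, 3)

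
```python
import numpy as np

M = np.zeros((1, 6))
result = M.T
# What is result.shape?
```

(6, 1)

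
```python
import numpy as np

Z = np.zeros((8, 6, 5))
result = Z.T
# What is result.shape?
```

(5, 6, 8)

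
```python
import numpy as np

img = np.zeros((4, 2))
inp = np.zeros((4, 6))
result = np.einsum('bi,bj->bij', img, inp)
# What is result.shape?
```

(4, 2, 6)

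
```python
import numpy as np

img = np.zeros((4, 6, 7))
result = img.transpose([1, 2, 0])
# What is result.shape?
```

(6, 7, 4)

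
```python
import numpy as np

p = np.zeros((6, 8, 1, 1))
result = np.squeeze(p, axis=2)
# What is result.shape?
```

(6, 8, 1)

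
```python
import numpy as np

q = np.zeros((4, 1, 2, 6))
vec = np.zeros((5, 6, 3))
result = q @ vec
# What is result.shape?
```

(4, 5, 2, 3)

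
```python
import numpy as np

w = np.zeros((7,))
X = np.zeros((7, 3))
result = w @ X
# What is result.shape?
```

(3,)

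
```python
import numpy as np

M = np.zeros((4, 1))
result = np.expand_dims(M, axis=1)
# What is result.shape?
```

(4, 1, 1)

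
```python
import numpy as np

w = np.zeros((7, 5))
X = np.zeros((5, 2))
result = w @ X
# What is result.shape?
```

(7, 2)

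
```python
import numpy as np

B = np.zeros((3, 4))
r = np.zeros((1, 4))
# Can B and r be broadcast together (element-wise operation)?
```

Yes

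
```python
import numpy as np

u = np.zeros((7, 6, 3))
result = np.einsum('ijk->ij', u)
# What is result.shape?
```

(7, 6)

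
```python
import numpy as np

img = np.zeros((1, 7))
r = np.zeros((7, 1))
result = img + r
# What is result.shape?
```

(7, 7)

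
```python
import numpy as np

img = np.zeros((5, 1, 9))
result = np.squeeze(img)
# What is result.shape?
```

(5, 9)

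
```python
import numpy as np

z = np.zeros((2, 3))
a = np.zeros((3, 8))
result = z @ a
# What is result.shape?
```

(2, 8)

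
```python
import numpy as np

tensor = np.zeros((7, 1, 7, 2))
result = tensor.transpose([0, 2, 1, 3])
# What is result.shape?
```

(7, 7, 1, 2)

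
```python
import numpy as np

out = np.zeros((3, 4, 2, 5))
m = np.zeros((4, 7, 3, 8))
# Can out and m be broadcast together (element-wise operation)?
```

No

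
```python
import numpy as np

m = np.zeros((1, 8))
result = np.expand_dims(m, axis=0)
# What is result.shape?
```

(1, 1, 8)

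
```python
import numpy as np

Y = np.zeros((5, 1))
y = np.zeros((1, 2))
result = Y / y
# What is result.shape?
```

(5, 2)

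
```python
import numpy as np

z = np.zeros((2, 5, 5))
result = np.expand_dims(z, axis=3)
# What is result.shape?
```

(2, 5, 5, 1)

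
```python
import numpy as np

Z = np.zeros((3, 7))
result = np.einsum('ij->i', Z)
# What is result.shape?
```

(3,)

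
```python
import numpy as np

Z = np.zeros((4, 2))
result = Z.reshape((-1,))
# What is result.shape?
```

(8,)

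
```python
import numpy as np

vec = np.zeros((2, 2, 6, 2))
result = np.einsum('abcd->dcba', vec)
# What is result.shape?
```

(2, 6, 2, 2)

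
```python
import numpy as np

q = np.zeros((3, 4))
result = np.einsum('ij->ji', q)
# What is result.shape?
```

(4, 3)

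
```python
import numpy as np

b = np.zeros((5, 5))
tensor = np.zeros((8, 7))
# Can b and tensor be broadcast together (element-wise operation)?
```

No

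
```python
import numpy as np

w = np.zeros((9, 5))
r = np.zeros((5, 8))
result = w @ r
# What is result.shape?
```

(9, 8)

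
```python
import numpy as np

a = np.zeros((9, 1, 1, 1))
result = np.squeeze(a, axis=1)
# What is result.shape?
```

(9, 1, 1)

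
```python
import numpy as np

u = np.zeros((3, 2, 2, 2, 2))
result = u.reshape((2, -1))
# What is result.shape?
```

(2, 24)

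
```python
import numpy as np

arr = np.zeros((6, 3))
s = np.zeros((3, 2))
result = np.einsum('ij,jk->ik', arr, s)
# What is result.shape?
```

(6, 2)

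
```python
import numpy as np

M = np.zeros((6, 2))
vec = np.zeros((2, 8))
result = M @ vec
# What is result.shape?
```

(6, 8)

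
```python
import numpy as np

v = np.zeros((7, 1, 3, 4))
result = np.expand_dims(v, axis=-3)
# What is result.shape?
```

(7, 1, 1, 3, 4)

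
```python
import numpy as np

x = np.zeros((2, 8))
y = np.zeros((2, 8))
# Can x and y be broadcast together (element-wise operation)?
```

Yes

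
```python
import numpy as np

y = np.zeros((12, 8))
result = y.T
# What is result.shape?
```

(8, 12)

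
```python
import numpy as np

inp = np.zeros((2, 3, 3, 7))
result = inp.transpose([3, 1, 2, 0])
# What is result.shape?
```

(7, 3, 3, 2)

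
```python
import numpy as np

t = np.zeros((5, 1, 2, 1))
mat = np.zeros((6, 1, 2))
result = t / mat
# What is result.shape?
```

(5, 6, 2, 2)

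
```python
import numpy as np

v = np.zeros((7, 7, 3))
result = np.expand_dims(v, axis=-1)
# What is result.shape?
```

(7, 7, 3, 1)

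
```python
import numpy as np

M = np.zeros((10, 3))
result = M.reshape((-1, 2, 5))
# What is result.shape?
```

(3, 2, 5)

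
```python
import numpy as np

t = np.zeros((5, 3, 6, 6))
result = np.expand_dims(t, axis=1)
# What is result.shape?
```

(5, 1, 3, 6, 6)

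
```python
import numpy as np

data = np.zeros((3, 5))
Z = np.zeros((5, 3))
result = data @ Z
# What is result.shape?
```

(3, 3)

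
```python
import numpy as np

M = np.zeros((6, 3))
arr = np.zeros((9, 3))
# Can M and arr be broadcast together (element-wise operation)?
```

No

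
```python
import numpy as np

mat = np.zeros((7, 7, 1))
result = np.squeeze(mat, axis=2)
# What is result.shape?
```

(7, 7)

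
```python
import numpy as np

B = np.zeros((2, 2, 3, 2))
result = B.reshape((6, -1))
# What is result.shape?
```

(6, 4)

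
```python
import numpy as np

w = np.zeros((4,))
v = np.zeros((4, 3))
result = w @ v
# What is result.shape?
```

(3,)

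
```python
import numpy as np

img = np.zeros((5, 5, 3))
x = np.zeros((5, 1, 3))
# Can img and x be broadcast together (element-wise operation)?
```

Yes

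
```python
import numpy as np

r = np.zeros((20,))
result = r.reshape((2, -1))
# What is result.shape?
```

(2, 10)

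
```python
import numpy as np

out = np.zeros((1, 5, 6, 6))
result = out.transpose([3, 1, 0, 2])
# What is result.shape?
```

(6, 5, 1, 6)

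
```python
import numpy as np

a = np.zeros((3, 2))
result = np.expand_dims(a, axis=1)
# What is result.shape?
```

(3, 1, 2)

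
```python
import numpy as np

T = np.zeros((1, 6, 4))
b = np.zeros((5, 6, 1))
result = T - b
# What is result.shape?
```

(5, 6, 4)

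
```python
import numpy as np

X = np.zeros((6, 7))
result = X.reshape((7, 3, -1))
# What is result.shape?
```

(7, 3, 2)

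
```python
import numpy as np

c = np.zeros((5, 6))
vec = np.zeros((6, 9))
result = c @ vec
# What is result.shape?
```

(5, 9)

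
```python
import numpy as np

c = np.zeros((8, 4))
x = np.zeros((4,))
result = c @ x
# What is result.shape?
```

(8,)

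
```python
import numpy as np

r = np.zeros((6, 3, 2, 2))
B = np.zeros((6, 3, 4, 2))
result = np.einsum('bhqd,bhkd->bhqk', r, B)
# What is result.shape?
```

(6, 3, 2, 4)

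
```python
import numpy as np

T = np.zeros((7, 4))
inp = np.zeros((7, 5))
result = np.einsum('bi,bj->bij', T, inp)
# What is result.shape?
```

(7, 4, 5)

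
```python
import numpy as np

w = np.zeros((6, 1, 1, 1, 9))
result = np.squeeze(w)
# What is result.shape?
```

(6, 9)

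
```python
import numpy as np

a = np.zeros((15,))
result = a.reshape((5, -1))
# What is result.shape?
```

(5, 3)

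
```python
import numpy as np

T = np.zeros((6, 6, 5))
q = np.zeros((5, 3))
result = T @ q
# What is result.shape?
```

(6, 6, 3)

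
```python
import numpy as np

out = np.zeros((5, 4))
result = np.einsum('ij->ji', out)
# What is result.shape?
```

(4, 5)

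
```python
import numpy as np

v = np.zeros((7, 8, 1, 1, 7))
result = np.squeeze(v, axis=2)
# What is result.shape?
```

(7, 8, 1, 7)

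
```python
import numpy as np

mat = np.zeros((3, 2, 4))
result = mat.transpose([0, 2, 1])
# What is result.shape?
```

(3, 4, 2)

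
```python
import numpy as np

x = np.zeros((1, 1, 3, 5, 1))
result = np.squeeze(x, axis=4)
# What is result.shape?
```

(1, 1, 3, 5)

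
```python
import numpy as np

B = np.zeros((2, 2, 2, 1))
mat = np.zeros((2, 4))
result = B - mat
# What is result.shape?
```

(2, 2, 2, 4)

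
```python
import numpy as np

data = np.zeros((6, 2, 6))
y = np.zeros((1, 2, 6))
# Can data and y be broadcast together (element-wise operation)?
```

Yes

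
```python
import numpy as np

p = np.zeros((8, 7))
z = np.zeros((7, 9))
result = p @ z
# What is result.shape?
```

(8, 9)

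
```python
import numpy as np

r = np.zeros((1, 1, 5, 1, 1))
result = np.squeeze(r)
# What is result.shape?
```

(5,)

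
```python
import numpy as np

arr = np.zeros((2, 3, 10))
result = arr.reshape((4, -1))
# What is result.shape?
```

(4, 15)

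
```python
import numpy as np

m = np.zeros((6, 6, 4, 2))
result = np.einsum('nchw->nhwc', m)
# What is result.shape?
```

(6, 4, 2, 6)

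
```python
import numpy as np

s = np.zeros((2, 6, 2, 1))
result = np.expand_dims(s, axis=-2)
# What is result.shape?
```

(2, 6, 2, 1, 1)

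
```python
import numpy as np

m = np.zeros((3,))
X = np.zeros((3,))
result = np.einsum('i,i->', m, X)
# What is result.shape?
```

()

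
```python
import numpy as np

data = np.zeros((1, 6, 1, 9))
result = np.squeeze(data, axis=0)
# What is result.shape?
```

(6, 1, 9)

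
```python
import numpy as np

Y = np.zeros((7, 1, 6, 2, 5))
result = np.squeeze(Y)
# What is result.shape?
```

(7, 6, 2, 5)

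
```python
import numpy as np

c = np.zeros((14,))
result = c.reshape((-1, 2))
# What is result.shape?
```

(7, 2)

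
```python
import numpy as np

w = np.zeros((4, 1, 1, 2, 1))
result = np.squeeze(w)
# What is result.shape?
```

(4, 2)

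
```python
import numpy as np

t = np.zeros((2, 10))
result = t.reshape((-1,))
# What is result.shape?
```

(20,)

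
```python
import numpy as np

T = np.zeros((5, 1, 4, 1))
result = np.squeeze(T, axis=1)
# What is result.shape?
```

(5, 4, 1)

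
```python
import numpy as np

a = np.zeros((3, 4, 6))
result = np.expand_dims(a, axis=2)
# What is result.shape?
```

(3, 4, 1, 6)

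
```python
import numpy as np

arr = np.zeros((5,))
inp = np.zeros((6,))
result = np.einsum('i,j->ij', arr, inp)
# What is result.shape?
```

(5, 6)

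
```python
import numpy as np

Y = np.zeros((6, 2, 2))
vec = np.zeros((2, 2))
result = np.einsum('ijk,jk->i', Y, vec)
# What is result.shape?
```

(6,)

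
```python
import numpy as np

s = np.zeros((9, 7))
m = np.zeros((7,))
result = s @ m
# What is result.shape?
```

(9,)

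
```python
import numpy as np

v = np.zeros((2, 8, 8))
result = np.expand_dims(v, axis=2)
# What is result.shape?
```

(2, 8, 1, 8)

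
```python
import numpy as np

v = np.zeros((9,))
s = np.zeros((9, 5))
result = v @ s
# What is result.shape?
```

(5,)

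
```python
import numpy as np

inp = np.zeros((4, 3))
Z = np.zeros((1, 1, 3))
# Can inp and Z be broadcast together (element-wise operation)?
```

Yes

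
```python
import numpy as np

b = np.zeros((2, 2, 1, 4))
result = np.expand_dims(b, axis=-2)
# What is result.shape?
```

(2, 2, 1, 1, 4)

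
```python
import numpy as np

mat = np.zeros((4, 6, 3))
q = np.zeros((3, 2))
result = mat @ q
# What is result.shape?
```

(4, 6, 2)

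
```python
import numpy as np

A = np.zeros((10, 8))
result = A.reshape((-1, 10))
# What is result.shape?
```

(8, 10)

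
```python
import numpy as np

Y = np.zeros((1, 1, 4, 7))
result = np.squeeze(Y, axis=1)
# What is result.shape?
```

(1, 4, 7)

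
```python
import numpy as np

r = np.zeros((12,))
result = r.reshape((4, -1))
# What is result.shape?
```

(4, 3)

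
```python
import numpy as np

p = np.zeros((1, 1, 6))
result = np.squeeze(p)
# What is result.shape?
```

(6,)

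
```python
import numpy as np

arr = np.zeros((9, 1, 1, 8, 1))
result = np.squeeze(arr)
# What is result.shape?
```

(9, 8)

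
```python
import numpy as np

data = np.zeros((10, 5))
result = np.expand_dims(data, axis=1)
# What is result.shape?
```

(10, 1, 5)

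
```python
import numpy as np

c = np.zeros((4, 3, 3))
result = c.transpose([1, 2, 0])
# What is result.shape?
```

(3, 3, 4)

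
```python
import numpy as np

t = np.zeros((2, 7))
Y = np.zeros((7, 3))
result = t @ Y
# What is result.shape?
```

(2, 3)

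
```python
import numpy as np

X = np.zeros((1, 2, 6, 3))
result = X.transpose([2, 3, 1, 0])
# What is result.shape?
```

(6, 3, 2, 1)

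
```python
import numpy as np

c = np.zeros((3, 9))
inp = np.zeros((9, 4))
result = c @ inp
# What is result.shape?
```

(3, 4)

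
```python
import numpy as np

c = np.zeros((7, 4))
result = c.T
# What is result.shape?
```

(4, 7)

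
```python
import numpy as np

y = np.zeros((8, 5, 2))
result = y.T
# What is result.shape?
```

(2, 5, 8)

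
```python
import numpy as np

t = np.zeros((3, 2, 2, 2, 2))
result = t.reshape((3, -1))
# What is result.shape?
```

(3, 16)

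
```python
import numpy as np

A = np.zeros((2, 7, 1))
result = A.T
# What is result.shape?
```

(1, 7, 2)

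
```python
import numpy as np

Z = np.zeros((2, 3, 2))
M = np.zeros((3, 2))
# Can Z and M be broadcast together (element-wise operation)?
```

Yes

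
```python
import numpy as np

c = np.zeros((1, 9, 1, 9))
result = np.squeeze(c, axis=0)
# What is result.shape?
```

(9, 1, 9)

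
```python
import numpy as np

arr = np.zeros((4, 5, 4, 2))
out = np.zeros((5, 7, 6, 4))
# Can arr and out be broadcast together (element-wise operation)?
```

No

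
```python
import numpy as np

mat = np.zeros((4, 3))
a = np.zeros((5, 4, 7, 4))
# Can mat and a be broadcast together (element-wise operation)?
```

No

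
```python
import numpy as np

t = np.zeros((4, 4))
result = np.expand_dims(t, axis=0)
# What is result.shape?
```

(1, 4, 4)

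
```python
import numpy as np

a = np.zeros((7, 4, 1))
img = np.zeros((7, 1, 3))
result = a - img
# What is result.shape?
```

(7, 4, 3)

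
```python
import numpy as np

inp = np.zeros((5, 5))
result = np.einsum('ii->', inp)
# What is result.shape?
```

()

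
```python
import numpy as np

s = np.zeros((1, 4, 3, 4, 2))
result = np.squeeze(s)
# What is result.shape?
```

(4, 3, 4, 2)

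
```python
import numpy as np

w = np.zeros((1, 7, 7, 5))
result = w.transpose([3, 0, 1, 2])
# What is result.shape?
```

(5, 1, 7, 7)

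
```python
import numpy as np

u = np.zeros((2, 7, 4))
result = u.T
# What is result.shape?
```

(4, 7, 2)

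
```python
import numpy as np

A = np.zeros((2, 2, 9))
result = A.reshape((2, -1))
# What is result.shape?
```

(2, 18)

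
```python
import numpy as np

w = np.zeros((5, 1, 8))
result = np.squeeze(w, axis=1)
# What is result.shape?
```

(5, 8)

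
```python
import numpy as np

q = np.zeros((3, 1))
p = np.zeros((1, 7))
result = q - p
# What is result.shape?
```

(3, 7)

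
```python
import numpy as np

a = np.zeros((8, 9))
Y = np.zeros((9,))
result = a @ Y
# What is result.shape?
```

(8,)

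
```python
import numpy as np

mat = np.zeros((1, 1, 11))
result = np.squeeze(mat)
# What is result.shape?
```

(11,)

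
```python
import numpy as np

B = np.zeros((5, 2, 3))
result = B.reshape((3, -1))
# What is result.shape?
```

(3, 10)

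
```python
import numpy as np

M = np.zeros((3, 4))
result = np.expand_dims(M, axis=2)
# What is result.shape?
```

(3, 4, 1)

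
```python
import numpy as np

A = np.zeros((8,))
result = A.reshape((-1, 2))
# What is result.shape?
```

(4, 2)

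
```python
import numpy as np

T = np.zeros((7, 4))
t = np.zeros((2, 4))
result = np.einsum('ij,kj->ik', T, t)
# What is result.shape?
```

(7, 2)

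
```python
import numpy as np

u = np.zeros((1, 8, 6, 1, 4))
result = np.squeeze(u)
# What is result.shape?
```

(8, 6, 4)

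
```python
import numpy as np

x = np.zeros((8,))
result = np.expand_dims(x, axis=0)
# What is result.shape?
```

(1, 8)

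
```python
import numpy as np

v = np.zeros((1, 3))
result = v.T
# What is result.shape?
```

(3, 1)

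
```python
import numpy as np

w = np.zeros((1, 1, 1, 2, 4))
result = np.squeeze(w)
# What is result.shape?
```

(2, 4)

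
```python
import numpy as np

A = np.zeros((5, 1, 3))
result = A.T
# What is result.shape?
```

(3, 1, 5)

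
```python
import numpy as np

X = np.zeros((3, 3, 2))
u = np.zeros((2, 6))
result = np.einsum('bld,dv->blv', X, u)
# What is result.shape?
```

(3, 3, 6)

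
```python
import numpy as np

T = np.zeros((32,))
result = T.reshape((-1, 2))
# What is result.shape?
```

(16, 2)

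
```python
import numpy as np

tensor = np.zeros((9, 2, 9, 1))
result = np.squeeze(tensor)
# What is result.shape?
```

(9, 2, 9)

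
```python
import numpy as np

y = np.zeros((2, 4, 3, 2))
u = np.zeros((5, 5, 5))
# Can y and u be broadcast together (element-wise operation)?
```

No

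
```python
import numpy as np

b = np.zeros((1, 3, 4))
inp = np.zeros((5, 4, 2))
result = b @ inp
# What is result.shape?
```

(5, 3, 2)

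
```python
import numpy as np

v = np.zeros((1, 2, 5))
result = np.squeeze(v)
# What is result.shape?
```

(2, 5)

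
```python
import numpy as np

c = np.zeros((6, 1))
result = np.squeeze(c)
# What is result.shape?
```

(6,)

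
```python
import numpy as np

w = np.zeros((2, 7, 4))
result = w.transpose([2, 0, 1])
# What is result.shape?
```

(4, 2, 7)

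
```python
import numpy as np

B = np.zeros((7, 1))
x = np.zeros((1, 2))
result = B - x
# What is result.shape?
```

(7, 2)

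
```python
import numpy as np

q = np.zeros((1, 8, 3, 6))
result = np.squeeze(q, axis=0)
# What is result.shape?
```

(8, 3, 6)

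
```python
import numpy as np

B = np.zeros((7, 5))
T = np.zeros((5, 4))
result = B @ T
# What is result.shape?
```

(7, 4)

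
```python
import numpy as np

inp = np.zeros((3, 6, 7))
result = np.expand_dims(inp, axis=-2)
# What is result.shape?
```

(3, 6, 1, 7)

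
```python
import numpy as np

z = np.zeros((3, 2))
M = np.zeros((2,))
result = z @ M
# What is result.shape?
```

(3,)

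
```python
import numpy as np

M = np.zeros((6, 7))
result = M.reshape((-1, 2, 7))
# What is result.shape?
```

(3, 2, 7)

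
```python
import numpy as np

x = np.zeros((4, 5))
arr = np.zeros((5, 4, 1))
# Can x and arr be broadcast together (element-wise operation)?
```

Yes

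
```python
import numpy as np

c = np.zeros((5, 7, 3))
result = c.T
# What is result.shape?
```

(3, 7, 5)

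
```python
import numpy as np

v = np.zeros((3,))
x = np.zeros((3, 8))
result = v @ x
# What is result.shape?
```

(8,)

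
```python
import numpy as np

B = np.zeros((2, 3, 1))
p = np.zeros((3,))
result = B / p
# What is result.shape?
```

(2, 3, 3)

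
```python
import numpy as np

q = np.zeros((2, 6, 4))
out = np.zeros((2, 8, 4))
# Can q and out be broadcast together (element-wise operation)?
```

No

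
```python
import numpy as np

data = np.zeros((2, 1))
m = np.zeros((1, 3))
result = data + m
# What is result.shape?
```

(2, 3)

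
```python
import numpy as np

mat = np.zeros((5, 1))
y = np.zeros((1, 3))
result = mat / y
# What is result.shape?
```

(5, 3)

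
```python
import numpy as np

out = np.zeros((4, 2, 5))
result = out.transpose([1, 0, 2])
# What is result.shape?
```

(2, 4, 5)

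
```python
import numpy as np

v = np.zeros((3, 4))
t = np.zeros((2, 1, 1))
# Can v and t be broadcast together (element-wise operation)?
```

Yes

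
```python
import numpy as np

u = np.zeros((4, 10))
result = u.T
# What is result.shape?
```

(10, 4)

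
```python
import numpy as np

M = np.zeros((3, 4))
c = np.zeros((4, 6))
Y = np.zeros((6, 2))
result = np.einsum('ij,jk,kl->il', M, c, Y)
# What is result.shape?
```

(3, 2)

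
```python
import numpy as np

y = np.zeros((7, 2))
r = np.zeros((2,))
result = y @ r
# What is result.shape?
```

(7,)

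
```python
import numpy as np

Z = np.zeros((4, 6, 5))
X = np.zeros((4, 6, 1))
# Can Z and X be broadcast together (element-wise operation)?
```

Yes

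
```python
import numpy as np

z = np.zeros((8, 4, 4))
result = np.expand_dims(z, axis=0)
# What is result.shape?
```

(1, 8, 4, 4)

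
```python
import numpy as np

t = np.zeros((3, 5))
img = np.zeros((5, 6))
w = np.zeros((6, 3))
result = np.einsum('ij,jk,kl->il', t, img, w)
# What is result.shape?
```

(3, 3)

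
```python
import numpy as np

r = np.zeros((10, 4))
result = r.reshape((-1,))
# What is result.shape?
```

(40,)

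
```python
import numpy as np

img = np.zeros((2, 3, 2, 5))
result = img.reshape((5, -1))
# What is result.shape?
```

(5, 12)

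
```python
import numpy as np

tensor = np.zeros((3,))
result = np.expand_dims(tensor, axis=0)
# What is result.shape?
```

(1, 3)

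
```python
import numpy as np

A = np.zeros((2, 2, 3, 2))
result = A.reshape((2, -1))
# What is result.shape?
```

(2, 12)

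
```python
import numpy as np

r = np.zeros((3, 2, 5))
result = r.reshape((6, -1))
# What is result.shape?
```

(6, 5)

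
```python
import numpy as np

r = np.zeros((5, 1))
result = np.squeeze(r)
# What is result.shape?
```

(5,)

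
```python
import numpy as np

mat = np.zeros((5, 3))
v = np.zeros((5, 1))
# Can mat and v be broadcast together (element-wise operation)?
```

Yes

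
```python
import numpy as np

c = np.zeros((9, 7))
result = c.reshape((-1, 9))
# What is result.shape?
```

(7, 9)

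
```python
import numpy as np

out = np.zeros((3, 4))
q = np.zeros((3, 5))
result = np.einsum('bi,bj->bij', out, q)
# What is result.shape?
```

(3, 4, 5)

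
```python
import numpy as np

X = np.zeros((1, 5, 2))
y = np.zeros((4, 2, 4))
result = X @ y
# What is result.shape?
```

(4, 5, 4)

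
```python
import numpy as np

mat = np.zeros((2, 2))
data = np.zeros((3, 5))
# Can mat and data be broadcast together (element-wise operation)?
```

No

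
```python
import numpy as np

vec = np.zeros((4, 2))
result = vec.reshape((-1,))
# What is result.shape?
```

(8,)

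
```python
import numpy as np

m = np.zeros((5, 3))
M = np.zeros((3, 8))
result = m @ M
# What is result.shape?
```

(5, 8)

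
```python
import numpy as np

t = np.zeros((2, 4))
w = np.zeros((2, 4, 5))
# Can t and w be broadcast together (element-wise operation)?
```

No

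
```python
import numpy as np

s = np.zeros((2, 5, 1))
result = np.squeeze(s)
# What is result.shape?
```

(2, 5)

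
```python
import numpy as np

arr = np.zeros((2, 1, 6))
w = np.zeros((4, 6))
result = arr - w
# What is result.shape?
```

(2, 4, 6)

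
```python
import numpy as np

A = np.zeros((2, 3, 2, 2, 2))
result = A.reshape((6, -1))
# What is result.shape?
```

(6, 8)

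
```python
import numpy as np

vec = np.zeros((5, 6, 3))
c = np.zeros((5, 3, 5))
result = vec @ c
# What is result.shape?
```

(5, 6, 5)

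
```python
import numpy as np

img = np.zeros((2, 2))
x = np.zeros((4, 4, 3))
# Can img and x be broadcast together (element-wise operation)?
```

No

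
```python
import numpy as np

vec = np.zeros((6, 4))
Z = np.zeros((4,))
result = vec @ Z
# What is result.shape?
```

(6,)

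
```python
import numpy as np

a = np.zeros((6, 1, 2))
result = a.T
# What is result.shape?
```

(2, 1, 6)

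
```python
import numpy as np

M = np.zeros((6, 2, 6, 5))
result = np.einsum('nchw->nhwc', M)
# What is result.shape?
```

(6, 6, 5, 2)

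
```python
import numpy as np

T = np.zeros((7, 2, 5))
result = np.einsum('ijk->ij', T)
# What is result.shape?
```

(7, 2)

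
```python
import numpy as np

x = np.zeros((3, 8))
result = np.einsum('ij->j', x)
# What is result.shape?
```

(8,)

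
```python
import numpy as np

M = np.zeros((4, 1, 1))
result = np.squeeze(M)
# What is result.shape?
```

(4,)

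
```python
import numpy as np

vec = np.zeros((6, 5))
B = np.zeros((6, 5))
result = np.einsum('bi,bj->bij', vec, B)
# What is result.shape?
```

(6, 5, 5)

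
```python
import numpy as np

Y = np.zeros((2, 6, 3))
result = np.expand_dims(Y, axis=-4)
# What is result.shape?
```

(1, 2, 6, 3)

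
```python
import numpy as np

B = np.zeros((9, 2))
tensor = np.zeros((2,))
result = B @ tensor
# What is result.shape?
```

(9,)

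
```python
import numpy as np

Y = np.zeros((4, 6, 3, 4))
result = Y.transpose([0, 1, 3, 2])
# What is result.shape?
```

(4, 6, 4, 3)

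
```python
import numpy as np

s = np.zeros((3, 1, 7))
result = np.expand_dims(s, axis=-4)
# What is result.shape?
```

(1, 3, 1, 7)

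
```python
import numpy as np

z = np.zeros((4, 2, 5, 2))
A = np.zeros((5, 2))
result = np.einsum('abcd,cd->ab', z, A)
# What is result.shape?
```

(4, 2)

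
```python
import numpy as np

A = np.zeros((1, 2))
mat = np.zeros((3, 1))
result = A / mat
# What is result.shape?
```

(3, 2)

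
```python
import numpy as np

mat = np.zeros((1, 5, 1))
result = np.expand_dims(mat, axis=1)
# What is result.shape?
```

(1, 1, 5, 1)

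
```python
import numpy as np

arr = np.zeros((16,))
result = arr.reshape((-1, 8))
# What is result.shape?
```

(2, 8)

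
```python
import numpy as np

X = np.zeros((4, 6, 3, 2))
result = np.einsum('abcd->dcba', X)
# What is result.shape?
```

(2, 3, 6, 4)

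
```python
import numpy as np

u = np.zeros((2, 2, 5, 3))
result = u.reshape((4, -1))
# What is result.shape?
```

(4, 15)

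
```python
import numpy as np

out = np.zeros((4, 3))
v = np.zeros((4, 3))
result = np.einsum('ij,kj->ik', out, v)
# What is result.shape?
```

(4, 4)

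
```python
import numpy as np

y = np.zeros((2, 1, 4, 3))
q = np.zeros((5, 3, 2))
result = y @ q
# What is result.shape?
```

(2, 5, 4, 2)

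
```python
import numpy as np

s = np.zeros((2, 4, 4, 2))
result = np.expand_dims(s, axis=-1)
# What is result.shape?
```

(2, 4, 4, 2, 1)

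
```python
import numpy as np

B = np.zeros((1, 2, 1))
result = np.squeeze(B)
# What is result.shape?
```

(2,)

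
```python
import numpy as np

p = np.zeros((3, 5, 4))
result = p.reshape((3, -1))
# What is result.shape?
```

(3, 20)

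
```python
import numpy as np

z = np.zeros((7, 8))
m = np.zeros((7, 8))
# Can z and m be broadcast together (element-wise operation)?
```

Yes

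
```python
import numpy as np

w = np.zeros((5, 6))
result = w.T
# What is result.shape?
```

(6, 5)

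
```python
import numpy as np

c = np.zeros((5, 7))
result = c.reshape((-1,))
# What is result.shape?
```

(35,)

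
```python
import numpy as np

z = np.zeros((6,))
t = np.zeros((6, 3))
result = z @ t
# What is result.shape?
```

(3,)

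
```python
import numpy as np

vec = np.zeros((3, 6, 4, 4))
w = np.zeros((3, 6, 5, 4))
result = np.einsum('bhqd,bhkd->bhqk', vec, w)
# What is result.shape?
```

(3, 6, 4, 5)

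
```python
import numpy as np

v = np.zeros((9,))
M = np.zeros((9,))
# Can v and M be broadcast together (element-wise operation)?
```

Yes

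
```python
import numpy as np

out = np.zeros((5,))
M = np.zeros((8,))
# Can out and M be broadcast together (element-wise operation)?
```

No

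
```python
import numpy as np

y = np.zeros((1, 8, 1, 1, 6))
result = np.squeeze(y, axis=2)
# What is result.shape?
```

(1, 8, 1, 6)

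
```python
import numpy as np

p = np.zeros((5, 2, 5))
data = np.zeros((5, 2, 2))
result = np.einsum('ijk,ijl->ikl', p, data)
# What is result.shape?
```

(5, 5, 2)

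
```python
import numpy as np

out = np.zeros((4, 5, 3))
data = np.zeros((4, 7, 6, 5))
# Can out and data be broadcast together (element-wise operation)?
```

No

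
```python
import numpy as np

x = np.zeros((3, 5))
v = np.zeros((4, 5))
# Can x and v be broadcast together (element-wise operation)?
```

No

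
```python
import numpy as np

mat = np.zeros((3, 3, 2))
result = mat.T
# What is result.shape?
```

(2, 3, 3)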